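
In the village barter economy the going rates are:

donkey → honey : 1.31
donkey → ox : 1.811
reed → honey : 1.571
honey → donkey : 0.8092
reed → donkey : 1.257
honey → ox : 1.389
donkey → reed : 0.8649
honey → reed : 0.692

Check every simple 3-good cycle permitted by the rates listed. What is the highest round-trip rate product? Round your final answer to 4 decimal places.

1.1395

honey→reed→donkey→honey: 0.692 × 1.257 × 1.31 = 1.13950
honey→donkey→reed→honey: 0.8092 × 0.8649 × 1.571 = 1.09951
Maximum is honey→reed→donkey→honey at 1.1395; arbitrage exists.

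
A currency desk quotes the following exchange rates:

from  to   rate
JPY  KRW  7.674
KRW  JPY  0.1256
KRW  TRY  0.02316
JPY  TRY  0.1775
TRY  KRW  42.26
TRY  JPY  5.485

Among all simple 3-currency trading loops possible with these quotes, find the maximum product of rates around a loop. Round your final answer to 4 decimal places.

JPY→KRW→TRY→JPY: 7.674 × 0.02316 × 5.485 = 0.97485
JPY→TRY→KRW→JPY: 0.1775 × 42.26 × 0.1256 = 0.94214
Maximum is JPY→KRW→TRY→JPY at 0.9748; no arbitrage — every cycle loses value.

0.9748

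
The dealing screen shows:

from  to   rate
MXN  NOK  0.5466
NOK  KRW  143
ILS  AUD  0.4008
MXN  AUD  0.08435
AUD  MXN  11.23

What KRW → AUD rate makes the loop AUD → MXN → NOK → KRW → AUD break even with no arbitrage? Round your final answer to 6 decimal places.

Known legs of the cycle: 11.23 × 0.5466 × 143 = 877.779474
For no arbitrage the full-cycle product must be 1, so the missing rate is 1 / 877.779474 ≈ 0.00113924.

0.001139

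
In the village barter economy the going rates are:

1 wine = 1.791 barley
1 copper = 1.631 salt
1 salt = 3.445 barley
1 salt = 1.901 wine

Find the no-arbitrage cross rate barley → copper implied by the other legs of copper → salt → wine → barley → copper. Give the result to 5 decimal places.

Known legs of the cycle: 1.631 × 1.901 × 1.791 = 5.553051021
For no arbitrage the full-cycle product must be 1, so the missing rate is 1 / 5.553051021 ≈ 0.1800812.

0.18008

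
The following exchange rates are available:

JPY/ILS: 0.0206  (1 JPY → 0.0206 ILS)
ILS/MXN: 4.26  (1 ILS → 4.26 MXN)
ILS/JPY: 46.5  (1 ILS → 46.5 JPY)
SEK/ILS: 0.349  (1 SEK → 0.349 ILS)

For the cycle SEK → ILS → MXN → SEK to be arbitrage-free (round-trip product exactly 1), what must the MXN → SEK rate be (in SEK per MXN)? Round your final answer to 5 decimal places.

Known legs of the cycle: 0.349 × 4.26 = 1.48674
For no arbitrage the full-cycle product must be 1, so the missing rate is 1 / 1.48674 ≈ 0.6726126.

0.67261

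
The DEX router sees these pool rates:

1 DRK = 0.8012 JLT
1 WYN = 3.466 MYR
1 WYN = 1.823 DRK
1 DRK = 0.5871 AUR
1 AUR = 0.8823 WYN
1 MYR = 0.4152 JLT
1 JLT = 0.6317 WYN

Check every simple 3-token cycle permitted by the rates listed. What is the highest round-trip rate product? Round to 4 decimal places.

AUR→WYN→DRK→AUR: 0.8823 × 1.823 × 0.5871 = 0.94431
DRK→JLT→WYN→DRK: 0.8012 × 0.6317 × 1.823 = 0.92265
MYR→JLT→WYN→MYR: 0.4152 × 0.6317 × 3.466 = 0.90907
Maximum is AUR→WYN→DRK→AUR at 0.9443; no arbitrage — every cycle loses value.

0.9443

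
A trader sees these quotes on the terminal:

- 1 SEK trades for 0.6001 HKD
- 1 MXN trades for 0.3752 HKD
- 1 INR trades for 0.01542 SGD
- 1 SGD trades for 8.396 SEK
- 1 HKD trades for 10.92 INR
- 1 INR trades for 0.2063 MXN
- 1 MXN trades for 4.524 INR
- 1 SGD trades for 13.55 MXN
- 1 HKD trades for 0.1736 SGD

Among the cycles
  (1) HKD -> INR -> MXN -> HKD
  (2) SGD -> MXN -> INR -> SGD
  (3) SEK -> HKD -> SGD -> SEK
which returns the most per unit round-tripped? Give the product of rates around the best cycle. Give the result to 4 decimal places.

(1) 10.92 × 0.2063 × 0.3752 = 0.84525
(2) 13.55 × 4.524 × 0.01542 = 0.94525
(3) 0.6001 × 0.1736 × 8.396 = 0.87467
Highest is cycle (2) at 0.9452 (≤1, no arbitrage).

0.9452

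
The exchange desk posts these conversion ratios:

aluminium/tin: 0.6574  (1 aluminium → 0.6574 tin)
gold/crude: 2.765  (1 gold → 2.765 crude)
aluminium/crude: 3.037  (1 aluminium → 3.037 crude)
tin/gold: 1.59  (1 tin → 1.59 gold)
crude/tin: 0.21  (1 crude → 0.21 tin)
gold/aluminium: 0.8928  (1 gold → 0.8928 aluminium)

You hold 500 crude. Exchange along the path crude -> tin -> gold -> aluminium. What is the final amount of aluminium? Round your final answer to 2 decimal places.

149.05

500 crude × 0.21 = 105 tin
105 tin × 1.59 = 166.95 gold
166.95 gold × 0.8928 = 149.05296 aluminium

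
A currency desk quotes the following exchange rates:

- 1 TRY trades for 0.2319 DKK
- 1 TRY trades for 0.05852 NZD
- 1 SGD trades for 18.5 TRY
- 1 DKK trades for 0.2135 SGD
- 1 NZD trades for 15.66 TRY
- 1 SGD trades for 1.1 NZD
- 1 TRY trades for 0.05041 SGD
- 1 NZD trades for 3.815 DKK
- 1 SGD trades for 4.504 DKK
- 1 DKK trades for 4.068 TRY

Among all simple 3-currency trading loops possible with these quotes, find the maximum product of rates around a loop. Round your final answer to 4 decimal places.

0.9236

DKK→TRY→SGD→DKK: 4.068 × 0.05041 × 4.504 = 0.92363
DKK→SGD→TRY→DKK: 0.2135 × 18.5 × 0.2319 = 0.91595
DKK→TRY→NZD→DKK: 4.068 × 0.05852 × 3.815 = 0.90820
DKK→SGD→NZD→DKK: 0.2135 × 1.1 × 3.815 = 0.89595
SGD→NZD→TRY→SGD: 1.1 × 15.66 × 0.05041 = 0.86836
Maximum is DKK→TRY→SGD→DKK at 0.9236; no arbitrage — every cycle loses value.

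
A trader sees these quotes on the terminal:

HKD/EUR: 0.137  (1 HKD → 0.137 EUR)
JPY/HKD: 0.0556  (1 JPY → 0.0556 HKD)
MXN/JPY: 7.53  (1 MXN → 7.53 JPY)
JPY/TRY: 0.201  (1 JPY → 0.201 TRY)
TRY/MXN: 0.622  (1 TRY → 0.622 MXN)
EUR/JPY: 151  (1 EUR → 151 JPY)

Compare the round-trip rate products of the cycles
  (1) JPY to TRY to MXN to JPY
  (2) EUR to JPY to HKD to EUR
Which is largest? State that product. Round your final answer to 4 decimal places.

1.1502

(1) 0.201 × 0.622 × 7.53 = 0.94142
(2) 151 × 0.0556 × 0.137 = 1.15020
Highest is cycle (2) at 1.1502 (>1, arbitrage).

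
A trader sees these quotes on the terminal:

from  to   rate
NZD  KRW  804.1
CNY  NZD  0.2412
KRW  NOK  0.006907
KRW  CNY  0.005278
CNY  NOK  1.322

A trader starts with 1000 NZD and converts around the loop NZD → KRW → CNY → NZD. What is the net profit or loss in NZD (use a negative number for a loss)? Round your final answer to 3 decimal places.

1000 NZD × 804.1 = 804100 KRW
804100 KRW × 0.005278 = 4244.0398 CNY
4244.0398 CNY × 0.2412 = 1023.66239976 NZD
Net change: 1023.66239976 − 1000 = 23.66239976 NZD

23.662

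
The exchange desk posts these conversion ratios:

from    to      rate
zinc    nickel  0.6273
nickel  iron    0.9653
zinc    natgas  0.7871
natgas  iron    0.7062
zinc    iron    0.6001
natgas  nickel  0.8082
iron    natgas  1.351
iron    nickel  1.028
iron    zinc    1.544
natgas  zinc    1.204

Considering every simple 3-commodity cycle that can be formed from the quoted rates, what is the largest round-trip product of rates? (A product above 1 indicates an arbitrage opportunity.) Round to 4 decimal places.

iron→natgas→nickel→iron: 1.351 × 0.8082 × 0.9653 = 1.05399
iron→natgas→zinc→iron: 1.351 × 1.204 × 0.6001 = 0.97613
iron→zinc→nickel→iron: 1.544 × 0.6273 × 0.9653 = 0.93494
iron→zinc→natgas→iron: 1.544 × 0.7871 × 0.7062 = 0.85823
Maximum is iron→natgas→nickel→iron at 1.0540; arbitrage exists.

1.0540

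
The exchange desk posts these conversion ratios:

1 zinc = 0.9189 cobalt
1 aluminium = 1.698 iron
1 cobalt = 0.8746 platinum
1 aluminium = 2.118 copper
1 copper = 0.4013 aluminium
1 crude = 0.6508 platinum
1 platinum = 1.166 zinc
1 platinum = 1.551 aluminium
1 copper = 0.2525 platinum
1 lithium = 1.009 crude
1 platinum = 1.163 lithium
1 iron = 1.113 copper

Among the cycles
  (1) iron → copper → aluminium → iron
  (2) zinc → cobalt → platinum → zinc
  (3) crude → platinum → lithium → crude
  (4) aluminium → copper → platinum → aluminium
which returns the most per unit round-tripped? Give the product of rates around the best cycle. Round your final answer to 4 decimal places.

(1) 1.113 × 0.4013 × 1.698 = 0.75841
(2) 0.9189 × 0.8746 × 1.166 = 0.93708
(3) 0.6508 × 1.163 × 1.009 = 0.76369
(4) 2.118 × 0.2525 × 1.551 = 0.82947
Highest is cycle (2) at 0.9371 (≤1, no arbitrage).

0.9371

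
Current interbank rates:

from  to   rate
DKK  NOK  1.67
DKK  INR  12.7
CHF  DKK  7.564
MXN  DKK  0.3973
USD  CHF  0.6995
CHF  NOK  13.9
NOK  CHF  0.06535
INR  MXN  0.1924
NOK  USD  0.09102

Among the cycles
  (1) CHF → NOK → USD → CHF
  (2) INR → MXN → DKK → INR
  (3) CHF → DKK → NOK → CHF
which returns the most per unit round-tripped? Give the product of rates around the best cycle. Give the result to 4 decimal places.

(1) 13.9 × 0.09102 × 0.6995 = 0.88499
(2) 0.1924 × 0.3973 × 12.7 = 0.97079
(3) 7.564 × 1.67 × 0.06535 = 0.82549
Highest is cycle (2) at 0.9708 (≤1, no arbitrage).

0.9708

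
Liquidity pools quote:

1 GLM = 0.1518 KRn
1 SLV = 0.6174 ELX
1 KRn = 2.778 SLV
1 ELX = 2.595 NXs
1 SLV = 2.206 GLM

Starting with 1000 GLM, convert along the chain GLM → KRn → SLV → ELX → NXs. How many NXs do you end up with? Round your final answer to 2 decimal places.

1000 GLM × 0.1518 = 151.8 KRn
151.8 KRn × 2.778 = 421.7004 SLV
421.7004 SLV × 0.6174 = 260.35782696 ELX
260.35782696 ELX × 2.595 = 675.6285609612 NXs

675.63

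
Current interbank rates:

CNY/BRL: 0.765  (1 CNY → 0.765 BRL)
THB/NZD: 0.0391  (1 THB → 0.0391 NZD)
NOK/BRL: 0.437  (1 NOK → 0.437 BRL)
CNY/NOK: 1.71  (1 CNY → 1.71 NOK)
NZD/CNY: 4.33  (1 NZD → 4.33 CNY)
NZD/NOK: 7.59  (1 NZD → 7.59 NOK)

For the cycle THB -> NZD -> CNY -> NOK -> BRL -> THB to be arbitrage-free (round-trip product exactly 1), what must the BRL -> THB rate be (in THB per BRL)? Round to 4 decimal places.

Known legs of the cycle: 0.0391 × 4.33 × 1.71 × 0.437 = 0.12651505281
For no arbitrage the full-cycle product must be 1, so the missing rate is 1 / 0.12651505281 ≈ 7.904198.

7.9042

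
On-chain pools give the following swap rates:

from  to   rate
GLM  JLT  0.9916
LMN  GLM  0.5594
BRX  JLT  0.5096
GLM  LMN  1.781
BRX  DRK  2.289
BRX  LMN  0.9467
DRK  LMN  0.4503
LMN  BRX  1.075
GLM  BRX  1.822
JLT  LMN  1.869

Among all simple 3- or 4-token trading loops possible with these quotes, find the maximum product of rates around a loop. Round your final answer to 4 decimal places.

1.1080

LMN→BRX→DRK→LMN: 1.075 × 2.289 × 0.4503 = 1.10804
LMN→GLM→BRX→DRK→LMN: 0.5594 × 1.822 × 2.289 × 0.4503 = 1.05055
LMN→GLM→JLT→LMN: 0.5594 × 0.9916 × 1.869 = 1.03674
LMN→BRX→JLT→LMN: 1.075 × 0.5096 × 1.869 = 1.02388
LMN→GLM→BRX→JLT→LMN: 0.5594 × 1.822 × 0.5096 × 1.869 = 0.97075
LMN→GLM→BRX→LMN: 0.5594 × 1.822 × 0.9467 = 0.96490
Maximum is LMN→BRX→DRK→LMN at 1.1080; arbitrage exists.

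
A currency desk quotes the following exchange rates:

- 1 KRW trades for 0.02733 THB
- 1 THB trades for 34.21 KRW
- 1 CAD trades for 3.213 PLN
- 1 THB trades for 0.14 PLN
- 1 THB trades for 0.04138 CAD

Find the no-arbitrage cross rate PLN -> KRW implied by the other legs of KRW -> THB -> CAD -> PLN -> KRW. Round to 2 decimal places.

Known legs of the cycle: 0.02733 × 0.04138 × 3.213 = 0.0036336311802
For no arbitrage the full-cycle product must be 1, so the missing rate is 1 / 0.0036336311802 ≈ 275.2068.

275.21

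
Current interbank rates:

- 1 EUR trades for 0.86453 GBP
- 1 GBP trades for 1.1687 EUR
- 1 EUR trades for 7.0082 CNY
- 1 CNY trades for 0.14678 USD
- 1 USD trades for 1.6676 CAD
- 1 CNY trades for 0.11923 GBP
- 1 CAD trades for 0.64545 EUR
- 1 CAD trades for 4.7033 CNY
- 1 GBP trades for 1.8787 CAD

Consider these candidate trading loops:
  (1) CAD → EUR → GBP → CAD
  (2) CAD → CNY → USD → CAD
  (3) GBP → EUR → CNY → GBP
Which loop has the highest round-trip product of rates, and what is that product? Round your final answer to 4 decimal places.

1.1512

(1) 0.64545 × 0.86453 × 1.8787 = 1.04834
(2) 4.7033 × 0.14678 × 1.6676 = 1.15123
(3) 1.1687 × 7.0082 × 0.11923 = 0.97655
Highest is cycle (2) at 1.1512 (>1, arbitrage).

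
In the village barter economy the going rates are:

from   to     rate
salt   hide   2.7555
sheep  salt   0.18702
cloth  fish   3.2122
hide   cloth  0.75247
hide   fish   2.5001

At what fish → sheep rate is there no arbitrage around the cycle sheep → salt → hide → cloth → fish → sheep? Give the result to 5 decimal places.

Known legs of the cycle: 0.18702 × 2.7555 × 0.75247 × 3.2122 = 1.24560469244794374
For no arbitrage the full-cycle product must be 1, so the missing rate is 1 / 1.24560469244794374 ≈ 0.8028229.

0.80282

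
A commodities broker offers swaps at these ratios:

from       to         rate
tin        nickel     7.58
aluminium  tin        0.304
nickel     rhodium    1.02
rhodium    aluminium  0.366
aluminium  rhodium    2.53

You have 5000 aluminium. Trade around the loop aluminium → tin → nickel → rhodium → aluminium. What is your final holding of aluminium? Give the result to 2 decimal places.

5000 aluminium × 0.304 = 1520 tin
1520 tin × 7.58 = 11521.6 nickel
11521.6 nickel × 1.02 = 11752.032 rhodium
11752.032 rhodium × 0.366 = 4301.243712 aluminium

4301.24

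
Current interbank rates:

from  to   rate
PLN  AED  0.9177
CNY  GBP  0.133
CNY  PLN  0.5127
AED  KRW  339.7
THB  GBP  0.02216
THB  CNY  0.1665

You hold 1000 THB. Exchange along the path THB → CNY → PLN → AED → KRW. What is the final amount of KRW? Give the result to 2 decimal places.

1000 THB × 0.1665 = 166.5 CNY
166.5 CNY × 0.5127 = 85.36455 PLN
85.36455 PLN × 0.9177 = 78.339047535 AED
78.339047535 AED × 339.7 = 26611.7744476395 KRW

26611.77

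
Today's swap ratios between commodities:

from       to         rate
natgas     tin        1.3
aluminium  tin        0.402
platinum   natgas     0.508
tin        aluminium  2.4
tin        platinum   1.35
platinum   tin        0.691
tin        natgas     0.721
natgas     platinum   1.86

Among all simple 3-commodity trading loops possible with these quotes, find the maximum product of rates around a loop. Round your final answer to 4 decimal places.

0.9267

tin→natgas→platinum→tin: 0.721 × 1.86 × 0.691 = 0.92667
tin→platinum→natgas→tin: 1.35 × 0.508 × 1.3 = 0.89154
Maximum is tin→natgas→platinum→tin at 0.9267; no arbitrage — every cycle loses value.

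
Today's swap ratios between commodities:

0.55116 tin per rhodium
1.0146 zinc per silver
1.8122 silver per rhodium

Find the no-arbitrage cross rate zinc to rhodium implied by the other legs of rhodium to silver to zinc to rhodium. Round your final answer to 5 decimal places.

0.54387

Known legs of the cycle: 1.8122 × 1.0146 = 1.83865812
For no arbitrage the full-cycle product must be 1, so the missing rate is 1 / 1.83865812 ≈ 0.5438749.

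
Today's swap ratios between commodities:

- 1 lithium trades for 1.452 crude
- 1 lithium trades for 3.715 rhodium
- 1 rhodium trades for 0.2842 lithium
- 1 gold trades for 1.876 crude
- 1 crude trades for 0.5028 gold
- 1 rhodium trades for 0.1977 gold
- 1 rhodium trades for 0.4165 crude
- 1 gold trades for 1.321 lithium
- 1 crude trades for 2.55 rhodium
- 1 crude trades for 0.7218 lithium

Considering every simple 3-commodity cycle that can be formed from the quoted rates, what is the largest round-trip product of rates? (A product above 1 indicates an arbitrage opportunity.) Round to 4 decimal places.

1.1168

rhodium→crude→lithium→rhodium: 0.4165 × 0.7218 × 3.715 = 1.11684
rhodium→lithium→crude→rhodium: 0.2842 × 1.452 × 2.55 = 1.05228
rhodium→gold→lithium→rhodium: 0.1977 × 1.321 × 3.715 = 0.97022
crude→gold→lithium→crude: 0.5028 × 1.321 × 1.452 = 0.96442
rhodium→gold→crude→rhodium: 0.1977 × 1.876 × 2.55 = 0.94576
Maximum is rhodium→crude→lithium→rhodium at 1.1168; arbitrage exists.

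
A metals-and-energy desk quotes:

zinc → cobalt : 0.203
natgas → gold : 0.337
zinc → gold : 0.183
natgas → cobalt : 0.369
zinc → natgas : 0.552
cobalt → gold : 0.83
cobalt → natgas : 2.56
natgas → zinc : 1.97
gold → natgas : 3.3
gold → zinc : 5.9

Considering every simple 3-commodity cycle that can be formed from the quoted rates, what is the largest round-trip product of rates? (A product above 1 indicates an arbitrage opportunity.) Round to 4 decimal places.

natgas→zinc→gold→natgas: 1.97 × 0.183 × 3.3 = 1.18968
natgas→gold→zinc→natgas: 0.337 × 5.9 × 0.552 = 1.09754
natgas→zinc→cobalt→natgas: 1.97 × 0.203 × 2.56 = 1.02377
natgas→cobalt→gold→natgas: 0.369 × 0.83 × 3.3 = 1.01069
gold→zinc→cobalt→gold: 5.9 × 0.203 × 0.83 = 0.99409
Maximum is natgas→zinc→gold→natgas at 1.1897; arbitrage exists.

1.1897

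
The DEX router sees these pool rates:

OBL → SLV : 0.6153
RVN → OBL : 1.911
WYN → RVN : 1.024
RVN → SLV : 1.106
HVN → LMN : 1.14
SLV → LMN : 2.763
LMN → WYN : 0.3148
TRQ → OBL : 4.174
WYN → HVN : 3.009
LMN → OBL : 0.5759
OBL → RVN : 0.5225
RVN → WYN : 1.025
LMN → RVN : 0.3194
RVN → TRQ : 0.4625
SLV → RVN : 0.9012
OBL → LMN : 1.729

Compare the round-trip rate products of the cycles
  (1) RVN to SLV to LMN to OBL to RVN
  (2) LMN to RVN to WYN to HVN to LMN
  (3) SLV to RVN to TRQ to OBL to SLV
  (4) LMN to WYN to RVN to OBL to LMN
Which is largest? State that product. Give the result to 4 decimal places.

(1) 1.106 × 2.763 × 0.5759 × 0.5225 = 0.91954
(2) 0.3194 × 1.025 × 3.009 × 1.14 = 1.12302
(3) 0.9012 × 0.4625 × 4.174 × 0.6153 = 1.07046
(4) 0.3148 × 1.024 × 1.911 × 1.729 = 1.06510
Highest is cycle (2) at 1.1230 (>1, arbitrage).

1.1230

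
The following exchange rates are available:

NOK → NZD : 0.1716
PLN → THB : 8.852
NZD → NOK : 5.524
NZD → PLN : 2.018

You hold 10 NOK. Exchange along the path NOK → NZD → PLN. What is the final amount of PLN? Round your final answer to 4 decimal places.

3.4629

10 NOK × 0.1716 = 1.716 NZD
1.716 NZD × 2.018 = 3.462888 PLN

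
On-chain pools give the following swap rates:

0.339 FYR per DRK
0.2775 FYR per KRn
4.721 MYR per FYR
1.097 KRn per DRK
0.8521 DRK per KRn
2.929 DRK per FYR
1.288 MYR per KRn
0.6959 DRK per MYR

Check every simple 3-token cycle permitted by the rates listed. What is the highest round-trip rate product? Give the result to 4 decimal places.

DRK→FYR→MYR→DRK: 0.339 × 4.721 × 0.6959 = 1.11373
DRK→KRn→MYR→DRK: 1.097 × 1.288 × 0.6959 = 0.98326
DRK→KRn→FYR→DRK: 1.097 × 0.2775 × 2.929 = 0.89164
Maximum is DRK→FYR→MYR→DRK at 1.1137; arbitrage exists.

1.1137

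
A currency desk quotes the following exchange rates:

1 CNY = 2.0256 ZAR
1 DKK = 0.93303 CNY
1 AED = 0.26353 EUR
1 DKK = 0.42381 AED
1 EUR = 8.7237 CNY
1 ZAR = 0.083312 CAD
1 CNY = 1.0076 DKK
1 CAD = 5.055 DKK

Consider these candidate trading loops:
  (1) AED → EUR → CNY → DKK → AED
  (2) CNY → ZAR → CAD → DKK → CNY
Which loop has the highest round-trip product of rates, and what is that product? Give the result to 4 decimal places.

(1) 0.26353 × 8.7237 × 1.0076 × 0.42381 = 0.98173
(2) 2.0256 × 0.083312 × 5.055 × 0.93303 = 0.79594
Highest is cycle (1) at 0.9817 (≤1, no arbitrage).

0.9817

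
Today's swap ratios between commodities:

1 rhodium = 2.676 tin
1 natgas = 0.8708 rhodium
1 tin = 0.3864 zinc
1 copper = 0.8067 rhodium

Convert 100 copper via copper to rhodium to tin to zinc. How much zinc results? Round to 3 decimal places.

100 copper × 0.8067 = 80.67 rhodium
80.67 rhodium × 2.676 = 215.87292 tin
215.87292 tin × 0.3864 = 83.413296288 zinc

83.413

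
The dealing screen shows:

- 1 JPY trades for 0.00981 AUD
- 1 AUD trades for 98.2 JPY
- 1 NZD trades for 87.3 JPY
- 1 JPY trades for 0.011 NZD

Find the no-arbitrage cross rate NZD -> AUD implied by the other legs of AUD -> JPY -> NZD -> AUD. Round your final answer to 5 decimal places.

Known legs of the cycle: 98.2 × 0.011 = 1.0802
For no arbitrage the full-cycle product must be 1, so the missing rate is 1 / 1.0802 ≈ 0.9257545.

0.92575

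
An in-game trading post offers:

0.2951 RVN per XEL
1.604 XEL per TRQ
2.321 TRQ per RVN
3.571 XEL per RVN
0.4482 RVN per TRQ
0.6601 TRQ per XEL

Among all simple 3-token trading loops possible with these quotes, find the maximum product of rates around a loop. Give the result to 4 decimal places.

1.0986

XEL→RVN→TRQ→XEL: 0.2951 × 2.321 × 1.604 = 1.09862
XEL→TRQ→RVN→XEL: 0.6601 × 0.4482 × 3.571 = 1.05650
Maximum is XEL→RVN→TRQ→XEL at 1.0986; arbitrage exists.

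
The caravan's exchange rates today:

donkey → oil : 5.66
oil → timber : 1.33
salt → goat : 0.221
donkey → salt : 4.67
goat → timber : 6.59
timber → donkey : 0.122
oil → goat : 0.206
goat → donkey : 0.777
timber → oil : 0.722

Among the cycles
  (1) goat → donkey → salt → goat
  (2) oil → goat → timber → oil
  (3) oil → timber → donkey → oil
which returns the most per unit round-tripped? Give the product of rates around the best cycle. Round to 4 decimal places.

(1) 0.777 × 4.67 × 0.221 = 0.80192
(2) 0.206 × 6.59 × 0.722 = 0.98014
(3) 1.33 × 0.122 × 5.66 = 0.91839
Highest is cycle (2) at 0.9801 (≤1, no arbitrage).

0.9801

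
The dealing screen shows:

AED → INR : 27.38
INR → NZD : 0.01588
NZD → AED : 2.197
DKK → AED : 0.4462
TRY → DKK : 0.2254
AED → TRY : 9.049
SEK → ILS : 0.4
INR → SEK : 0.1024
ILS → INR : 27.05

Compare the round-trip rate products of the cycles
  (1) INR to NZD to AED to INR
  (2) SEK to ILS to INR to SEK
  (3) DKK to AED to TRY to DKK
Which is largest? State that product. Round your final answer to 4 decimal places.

1.1080

(1) 0.01588 × 2.197 × 27.38 = 0.95524
(2) 0.4 × 27.05 × 0.1024 = 1.10797
(3) 0.4462 × 9.049 × 0.2254 = 0.91009
Highest is cycle (2) at 1.1080 (>1, arbitrage).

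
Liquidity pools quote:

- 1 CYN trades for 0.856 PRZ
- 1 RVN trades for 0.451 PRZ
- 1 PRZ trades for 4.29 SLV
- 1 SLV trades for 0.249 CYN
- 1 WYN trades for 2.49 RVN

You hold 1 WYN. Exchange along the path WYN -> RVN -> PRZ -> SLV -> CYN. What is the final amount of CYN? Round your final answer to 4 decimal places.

1 WYN × 2.49 = 2.49 RVN
2.49 RVN × 0.451 = 1.12299 PRZ
1.12299 PRZ × 4.29 = 4.8176271 SLV
4.8176271 SLV × 0.249 = 1.1995891479 CYN

1.1996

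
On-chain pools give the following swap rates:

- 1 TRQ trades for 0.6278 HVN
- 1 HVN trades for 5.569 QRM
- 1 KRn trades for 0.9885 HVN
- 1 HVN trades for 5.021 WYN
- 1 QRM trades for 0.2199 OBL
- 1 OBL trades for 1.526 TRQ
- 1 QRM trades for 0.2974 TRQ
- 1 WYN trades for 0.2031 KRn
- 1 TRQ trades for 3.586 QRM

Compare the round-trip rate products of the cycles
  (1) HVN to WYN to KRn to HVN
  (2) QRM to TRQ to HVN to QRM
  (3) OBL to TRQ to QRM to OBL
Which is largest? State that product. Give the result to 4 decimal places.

1.2033

(1) 5.021 × 0.2031 × 0.9885 = 1.00804
(2) 0.2974 × 0.6278 × 5.569 = 1.03978
(3) 1.526 × 3.586 × 0.2199 = 1.20334
Highest is cycle (3) at 1.2033 (>1, arbitrage).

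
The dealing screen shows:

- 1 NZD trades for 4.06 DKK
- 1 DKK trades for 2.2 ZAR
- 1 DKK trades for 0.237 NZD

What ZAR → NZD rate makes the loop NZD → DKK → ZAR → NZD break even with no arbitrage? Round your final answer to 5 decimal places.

0.11196

Known legs of the cycle: 4.06 × 2.2 = 8.932
For no arbitrage the full-cycle product must be 1, so the missing rate is 1 / 8.932 ≈ 0.1119570.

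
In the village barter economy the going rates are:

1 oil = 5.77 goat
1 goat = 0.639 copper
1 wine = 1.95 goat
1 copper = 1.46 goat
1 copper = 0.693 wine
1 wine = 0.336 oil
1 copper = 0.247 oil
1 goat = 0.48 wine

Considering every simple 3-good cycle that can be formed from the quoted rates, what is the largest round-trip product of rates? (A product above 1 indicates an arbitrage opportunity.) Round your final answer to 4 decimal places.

wine→oil→goat→wine: 0.336 × 5.77 × 0.48 = 0.93059
goat→copper→oil→goat: 0.639 × 0.247 × 5.77 = 0.91070
wine→goat→copper→wine: 1.95 × 0.639 × 0.693 = 0.86351
Maximum is wine→oil→goat→wine at 0.9306; no arbitrage — every cycle loses value.

0.9306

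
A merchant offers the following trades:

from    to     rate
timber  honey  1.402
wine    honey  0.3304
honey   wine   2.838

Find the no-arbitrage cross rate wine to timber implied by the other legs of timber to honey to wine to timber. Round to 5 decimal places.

0.25133

Known legs of the cycle: 1.402 × 2.838 = 3.978876
For no arbitrage the full-cycle product must be 1, so the missing rate is 1 / 3.978876 ≈ 0.2513273.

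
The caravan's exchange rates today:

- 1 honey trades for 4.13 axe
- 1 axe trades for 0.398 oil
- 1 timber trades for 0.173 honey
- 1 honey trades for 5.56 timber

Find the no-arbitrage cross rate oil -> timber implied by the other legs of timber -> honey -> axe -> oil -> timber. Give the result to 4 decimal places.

Known legs of the cycle: 0.173 × 4.13 × 0.398 = 0.28436702
For no arbitrage the full-cycle product must be 1, so the missing rate is 1 / 0.28436702 ≈ 3.516582.

3.5166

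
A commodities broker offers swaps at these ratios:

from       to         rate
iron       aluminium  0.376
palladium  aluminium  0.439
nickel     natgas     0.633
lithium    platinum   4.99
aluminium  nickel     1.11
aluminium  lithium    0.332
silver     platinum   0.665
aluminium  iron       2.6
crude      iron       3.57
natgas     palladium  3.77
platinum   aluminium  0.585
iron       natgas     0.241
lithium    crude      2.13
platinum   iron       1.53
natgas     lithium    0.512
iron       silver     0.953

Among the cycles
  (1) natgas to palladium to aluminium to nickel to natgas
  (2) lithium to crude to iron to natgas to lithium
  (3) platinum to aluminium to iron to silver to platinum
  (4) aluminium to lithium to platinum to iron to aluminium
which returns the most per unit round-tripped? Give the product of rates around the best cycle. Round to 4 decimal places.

1.1629

(1) 3.77 × 0.439 × 1.11 × 0.633 = 1.16287
(2) 2.13 × 3.57 × 0.241 × 0.512 = 0.93829
(3) 0.585 × 2.6 × 0.953 × 0.665 = 0.96393
(4) 0.332 × 4.99 × 1.53 × 0.376 = 0.95305
Highest is cycle (1) at 1.1629 (>1, arbitrage).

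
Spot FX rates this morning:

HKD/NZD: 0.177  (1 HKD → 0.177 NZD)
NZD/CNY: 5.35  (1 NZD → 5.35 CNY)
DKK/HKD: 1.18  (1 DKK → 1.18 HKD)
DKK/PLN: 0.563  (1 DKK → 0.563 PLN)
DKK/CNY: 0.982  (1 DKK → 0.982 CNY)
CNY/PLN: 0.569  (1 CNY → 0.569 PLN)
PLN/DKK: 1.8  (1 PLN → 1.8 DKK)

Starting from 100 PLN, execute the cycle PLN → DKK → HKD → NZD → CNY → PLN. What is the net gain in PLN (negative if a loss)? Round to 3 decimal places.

100 PLN × 1.8 = 180 DKK
180 DKK × 1.18 = 212.4 HKD
212.4 HKD × 0.177 = 37.5948 NZD
37.5948 NZD × 5.35 = 201.13218 CNY
201.13218 CNY × 0.569 = 114.44421042 PLN
Net change: 114.44421042 − 100 = 14.44421042 PLN

14.444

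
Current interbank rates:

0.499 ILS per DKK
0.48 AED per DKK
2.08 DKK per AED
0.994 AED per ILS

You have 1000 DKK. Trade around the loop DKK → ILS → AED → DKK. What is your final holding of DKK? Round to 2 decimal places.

1031.69

1000 DKK × 0.499 = 499 ILS
499 ILS × 0.994 = 496.006 AED
496.006 AED × 2.08 = 1031.69248 DKK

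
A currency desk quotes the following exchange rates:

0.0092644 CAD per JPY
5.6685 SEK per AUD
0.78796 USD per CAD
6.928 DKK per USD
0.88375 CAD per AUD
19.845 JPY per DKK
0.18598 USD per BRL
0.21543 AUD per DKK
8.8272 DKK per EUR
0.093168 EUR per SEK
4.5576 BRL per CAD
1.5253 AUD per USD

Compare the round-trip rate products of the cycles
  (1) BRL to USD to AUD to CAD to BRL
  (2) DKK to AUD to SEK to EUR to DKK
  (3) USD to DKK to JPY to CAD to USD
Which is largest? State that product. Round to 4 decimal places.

1.1426

(1) 0.18598 × 1.5253 × 0.88375 × 4.5576 = 1.14258
(2) 0.21543 × 5.6685 × 0.093168 × 8.8272 = 1.00430
(3) 6.928 × 19.845 × 0.0092644 × 0.78796 = 1.00365
Highest is cycle (1) at 1.1426 (>1, arbitrage).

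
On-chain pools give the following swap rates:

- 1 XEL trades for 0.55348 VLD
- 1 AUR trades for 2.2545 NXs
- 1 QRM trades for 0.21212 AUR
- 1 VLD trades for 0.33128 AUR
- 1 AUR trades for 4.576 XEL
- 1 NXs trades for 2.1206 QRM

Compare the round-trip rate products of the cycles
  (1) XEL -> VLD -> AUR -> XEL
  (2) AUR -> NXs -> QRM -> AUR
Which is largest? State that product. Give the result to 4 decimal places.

(1) 0.55348 × 0.33128 × 4.576 = 0.83904
(2) 2.2545 × 2.1206 × 0.21212 = 1.01412
Highest is cycle (2) at 1.0141 (>1, arbitrage).

1.0141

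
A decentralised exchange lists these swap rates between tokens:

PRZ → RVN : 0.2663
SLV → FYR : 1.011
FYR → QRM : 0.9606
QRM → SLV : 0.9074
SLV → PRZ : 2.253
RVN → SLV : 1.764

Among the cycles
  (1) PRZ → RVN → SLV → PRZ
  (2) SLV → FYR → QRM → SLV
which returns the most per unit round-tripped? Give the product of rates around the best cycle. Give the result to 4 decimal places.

(1) 0.2663 × 1.764 × 2.253 = 1.05835
(2) 1.011 × 0.9606 × 0.9074 = 0.88124
Highest is cycle (1) at 1.0584 (>1, arbitrage).

1.0584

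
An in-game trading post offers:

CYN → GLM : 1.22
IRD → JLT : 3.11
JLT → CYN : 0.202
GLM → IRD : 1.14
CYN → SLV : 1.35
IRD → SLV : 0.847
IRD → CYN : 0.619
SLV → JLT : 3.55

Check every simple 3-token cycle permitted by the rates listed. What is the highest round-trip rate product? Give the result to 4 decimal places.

0.9681

JLT→CYN→SLV→JLT: 0.202 × 1.35 × 3.55 = 0.96809
IRD→CYN→GLM→IRD: 0.619 × 1.22 × 1.14 = 0.86091
Maximum is JLT→CYN→SLV→JLT at 0.9681; no arbitrage — every cycle loses value.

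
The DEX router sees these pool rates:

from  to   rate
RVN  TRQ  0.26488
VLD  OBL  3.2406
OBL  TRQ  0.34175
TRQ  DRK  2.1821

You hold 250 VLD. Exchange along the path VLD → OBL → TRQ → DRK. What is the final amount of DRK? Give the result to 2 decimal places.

604.16

250 VLD × 3.2406 = 810.15 OBL
810.15 OBL × 0.34175 = 276.8687625 TRQ
276.8687625 TRQ × 2.1821 = 604.15532665125 DRK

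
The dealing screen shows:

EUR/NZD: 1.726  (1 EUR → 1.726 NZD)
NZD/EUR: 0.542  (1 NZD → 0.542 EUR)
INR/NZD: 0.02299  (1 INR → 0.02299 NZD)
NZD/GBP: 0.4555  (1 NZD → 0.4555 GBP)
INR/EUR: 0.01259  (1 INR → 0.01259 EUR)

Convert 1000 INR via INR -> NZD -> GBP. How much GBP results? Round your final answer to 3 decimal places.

10.472

1000 INR × 0.02299 = 22.99 NZD
22.99 NZD × 0.4555 = 10.471945 GBP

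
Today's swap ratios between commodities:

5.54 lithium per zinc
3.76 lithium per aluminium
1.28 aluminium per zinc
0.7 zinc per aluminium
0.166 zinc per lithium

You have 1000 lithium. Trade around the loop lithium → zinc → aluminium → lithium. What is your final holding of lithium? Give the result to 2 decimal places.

1000 lithium × 0.166 = 166 zinc
166 zinc × 1.28 = 212.48 aluminium
212.48 aluminium × 3.76 = 798.9248 lithium

798.92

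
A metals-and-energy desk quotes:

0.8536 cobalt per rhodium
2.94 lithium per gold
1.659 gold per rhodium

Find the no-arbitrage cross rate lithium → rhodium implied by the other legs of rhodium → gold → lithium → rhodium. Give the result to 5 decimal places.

0.20502

Known legs of the cycle: 1.659 × 2.94 = 4.87746
For no arbitrage the full-cycle product must be 1, so the missing rate is 1 / 4.87746 ≈ 0.2050247.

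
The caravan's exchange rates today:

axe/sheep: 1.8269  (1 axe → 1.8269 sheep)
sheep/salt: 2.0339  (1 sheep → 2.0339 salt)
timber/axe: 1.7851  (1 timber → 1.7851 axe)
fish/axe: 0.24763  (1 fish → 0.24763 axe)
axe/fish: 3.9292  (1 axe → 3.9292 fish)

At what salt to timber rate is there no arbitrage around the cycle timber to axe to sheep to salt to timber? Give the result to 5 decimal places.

Known legs of the cycle: 1.7851 × 1.8269 × 2.0339 = 6.632953032541
For no arbitrage the full-cycle product must be 1, so the missing rate is 1 / 6.632953032541 ≈ 0.1507624.

0.15076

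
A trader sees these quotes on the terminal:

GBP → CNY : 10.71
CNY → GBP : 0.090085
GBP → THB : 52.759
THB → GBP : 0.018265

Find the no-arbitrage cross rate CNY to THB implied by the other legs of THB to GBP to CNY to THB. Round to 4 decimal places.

Known legs of the cycle: 0.018265 × 10.71 = 0.19561815
For no arbitrage the full-cycle product must be 1, so the missing rate is 1 / 0.19561815 ≈ 5.112000.

5.1120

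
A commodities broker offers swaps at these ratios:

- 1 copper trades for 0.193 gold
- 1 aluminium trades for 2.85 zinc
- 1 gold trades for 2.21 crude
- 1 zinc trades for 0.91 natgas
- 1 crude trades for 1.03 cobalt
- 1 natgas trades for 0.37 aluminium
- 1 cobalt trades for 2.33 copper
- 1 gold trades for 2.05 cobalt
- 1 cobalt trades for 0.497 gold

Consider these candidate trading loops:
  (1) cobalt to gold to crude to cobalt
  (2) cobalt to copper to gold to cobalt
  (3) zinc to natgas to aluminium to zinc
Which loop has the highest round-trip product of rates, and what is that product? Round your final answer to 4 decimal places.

1.1313

(1) 0.497 × 2.21 × 1.03 = 1.13132
(2) 2.33 × 0.193 × 2.05 = 0.92186
(3) 0.91 × 0.37 × 2.85 = 0.95960
Highest is cycle (1) at 1.1313 (>1, arbitrage).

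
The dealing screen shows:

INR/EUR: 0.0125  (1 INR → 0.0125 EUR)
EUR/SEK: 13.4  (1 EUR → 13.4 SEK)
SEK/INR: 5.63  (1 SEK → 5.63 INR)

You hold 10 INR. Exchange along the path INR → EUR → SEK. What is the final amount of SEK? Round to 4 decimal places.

1.6750

10 INR × 0.0125 = 0.125 EUR
0.125 EUR × 13.4 = 1.675 SEK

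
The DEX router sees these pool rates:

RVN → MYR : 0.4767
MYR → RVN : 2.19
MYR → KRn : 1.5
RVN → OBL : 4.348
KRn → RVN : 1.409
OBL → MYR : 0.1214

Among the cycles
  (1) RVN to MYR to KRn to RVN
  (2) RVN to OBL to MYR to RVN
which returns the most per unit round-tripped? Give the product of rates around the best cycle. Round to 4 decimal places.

(1) 0.4767 × 1.5 × 1.409 = 1.00751
(2) 4.348 × 0.1214 × 2.19 = 1.15599
Highest is cycle (2) at 1.1560 (>1, arbitrage).

1.1560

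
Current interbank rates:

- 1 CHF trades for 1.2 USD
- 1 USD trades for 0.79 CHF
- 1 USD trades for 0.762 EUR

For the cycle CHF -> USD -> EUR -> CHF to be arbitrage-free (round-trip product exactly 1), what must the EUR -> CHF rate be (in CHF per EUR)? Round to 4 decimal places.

Known legs of the cycle: 1.2 × 0.762 = 0.9144
For no arbitrage the full-cycle product must be 1, so the missing rate is 1 / 0.9144 ≈ 1.093613.

1.0936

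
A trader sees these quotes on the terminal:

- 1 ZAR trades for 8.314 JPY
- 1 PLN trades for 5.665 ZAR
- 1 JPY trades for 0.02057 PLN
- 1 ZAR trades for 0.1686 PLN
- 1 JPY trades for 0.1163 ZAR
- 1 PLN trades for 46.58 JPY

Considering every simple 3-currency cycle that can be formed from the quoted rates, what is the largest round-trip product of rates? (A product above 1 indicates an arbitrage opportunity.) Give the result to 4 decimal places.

0.9688

PLN→ZAR→JPY→PLN: 5.665 × 8.314 × 0.02057 = 0.96882
PLN→JPY→ZAR→PLN: 46.58 × 0.1163 × 0.1686 = 0.91335
Maximum is PLN→ZAR→JPY→PLN at 0.9688; no arbitrage — every cycle loses value.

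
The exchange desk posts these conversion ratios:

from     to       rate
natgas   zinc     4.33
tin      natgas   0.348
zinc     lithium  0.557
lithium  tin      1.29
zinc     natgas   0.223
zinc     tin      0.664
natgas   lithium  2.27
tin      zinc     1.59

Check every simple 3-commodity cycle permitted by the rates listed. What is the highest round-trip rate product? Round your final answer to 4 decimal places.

tin→zinc→lithium→tin: 1.59 × 0.557 × 1.29 = 1.14246
tin→natgas→lithium→tin: 0.348 × 2.27 × 1.29 = 1.01905
tin→natgas→zinc→tin: 0.348 × 4.33 × 0.664 = 1.00054
Maximum is tin→zinc→lithium→tin at 1.1425; arbitrage exists.

1.1425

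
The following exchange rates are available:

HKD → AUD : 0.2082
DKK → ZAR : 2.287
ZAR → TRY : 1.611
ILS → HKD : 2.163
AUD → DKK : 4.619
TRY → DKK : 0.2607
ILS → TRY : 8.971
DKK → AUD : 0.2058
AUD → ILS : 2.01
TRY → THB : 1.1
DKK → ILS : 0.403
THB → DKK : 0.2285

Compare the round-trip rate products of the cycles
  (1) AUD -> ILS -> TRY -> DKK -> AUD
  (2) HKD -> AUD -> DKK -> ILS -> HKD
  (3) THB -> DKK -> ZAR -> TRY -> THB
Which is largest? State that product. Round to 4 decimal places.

(1) 2.01 × 8.971 × 0.2607 × 0.2058 = 0.96744
(2) 0.2082 × 4.619 × 0.403 × 2.163 = 0.83828
(3) 0.2285 × 2.287 × 1.611 × 1.1 = 0.92606
Highest is cycle (1) at 0.9674 (≤1, no arbitrage).

0.9674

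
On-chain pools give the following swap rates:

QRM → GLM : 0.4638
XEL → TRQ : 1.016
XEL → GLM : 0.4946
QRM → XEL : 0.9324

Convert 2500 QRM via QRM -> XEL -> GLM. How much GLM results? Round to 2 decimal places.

2500 QRM × 0.9324 = 2331 XEL
2331 XEL × 0.4946 = 1152.9126 GLM

1152.91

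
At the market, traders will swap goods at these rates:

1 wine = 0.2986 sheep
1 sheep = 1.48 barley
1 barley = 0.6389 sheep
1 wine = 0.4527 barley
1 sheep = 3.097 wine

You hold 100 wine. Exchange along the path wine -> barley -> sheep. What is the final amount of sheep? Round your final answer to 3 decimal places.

100 wine × 0.4527 = 45.27 barley
45.27 barley × 0.6389 = 28.923003 sheep

28.923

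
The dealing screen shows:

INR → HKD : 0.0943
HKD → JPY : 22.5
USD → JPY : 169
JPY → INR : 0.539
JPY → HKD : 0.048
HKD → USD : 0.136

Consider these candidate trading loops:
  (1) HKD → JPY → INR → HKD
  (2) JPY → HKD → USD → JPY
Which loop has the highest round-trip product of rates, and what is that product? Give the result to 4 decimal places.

(1) 22.5 × 0.539 × 0.0943 = 1.14362
(2) 0.048 × 0.136 × 169 = 1.10323
Highest is cycle (1) at 1.1436 (>1, arbitrage).

1.1436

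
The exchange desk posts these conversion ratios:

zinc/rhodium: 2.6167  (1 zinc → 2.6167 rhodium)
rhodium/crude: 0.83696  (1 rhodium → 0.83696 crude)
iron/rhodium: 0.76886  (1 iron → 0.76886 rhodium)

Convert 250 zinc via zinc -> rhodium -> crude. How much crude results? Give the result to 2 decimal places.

250 zinc × 2.6167 = 654.175 rhodium
654.175 rhodium × 0.83696 = 547.518308 crude

547.52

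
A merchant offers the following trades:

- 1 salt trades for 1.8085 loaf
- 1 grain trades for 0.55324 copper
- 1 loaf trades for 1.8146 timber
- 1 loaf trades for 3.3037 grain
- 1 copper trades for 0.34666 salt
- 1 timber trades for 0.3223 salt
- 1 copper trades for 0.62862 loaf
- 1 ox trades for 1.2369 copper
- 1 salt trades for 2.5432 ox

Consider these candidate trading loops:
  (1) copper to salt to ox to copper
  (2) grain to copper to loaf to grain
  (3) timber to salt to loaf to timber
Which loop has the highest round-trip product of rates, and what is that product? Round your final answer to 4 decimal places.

1.1490

(1) 0.34666 × 2.5432 × 1.2369 = 1.09048
(2) 0.55324 × 0.62862 × 3.3037 = 1.14895
(3) 0.3223 × 1.8085 × 1.8146 = 1.05769
Highest is cycle (2) at 1.1490 (>1, arbitrage).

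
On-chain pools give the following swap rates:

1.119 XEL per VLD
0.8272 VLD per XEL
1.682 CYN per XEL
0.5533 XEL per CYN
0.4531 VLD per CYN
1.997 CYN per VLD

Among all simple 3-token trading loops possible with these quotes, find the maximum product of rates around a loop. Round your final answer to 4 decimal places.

XEL→VLD→CYN→XEL: 0.8272 × 1.997 × 0.5533 = 0.91401
XEL→CYN→VLD→XEL: 1.682 × 0.4531 × 1.119 = 0.85281
Maximum is XEL→VLD→CYN→XEL at 0.9140; no arbitrage — every cycle loses value.

0.9140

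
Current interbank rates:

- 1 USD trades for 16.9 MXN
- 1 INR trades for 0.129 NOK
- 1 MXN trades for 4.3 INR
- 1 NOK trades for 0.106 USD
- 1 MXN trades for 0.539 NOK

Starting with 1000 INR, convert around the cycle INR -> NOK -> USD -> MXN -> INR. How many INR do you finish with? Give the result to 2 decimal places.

993.69

1000 INR × 0.129 = 129 NOK
129 NOK × 0.106 = 13.674 USD
13.674 USD × 16.9 = 231.0906 MXN
231.0906 MXN × 4.3 = 993.68958 INR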